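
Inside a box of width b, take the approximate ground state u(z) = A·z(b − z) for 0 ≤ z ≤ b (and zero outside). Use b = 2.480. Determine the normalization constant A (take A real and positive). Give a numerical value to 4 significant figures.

Normalization requires ∫|u|² dz = 1, integrated from 0 to b.
The integral (without the A² prefactor) comes out to b^5/30.
Setting this equal to 1 gives A² = 1/(b^5/30).
With b = 2.480: A² = 0.31979 and A = 0.56550.

A ≈ 0.5655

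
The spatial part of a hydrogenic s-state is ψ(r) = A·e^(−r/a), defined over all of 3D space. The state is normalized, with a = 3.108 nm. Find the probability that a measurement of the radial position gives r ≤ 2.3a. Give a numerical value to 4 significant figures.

P = ∫ |ψ|² 4πr² dr over r ≤ 2.3a.
A² is fixed by ∫₀^∞ 4πr²|ψ|² dr = 1, i.e. A² = (π·a^3)^(−1).
In terms of u = r/a (A², 4π and the length scale all cancel between numerator and denominator), P = [∫_{0}^{2.3} u^2·e^(-2·u) du] / [∫_{0}^{∞} u^2·e^(-2·u) du].
Using ∫ u^2·e^(-2·u) du = -(2·u^2 + 2·u + 1)·e^(-2·u)/4, the numerator is 1/4 - 809·e^(-23/5)/200 and the denominator is 1/4.
The region integral divided by the full integral gives P = 0.83736.

P ≈ 0.8374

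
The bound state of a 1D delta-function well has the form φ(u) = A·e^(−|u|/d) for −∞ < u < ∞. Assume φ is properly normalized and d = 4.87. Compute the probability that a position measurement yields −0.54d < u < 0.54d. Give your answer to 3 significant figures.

P = ∫_{−0.54d}^{0.54d} |φ(u)|² du.
Since A² = 1/(d), this is the region integral divided by the full normalization integral.
By symmetry take twice the u ≥ 0 contribution in numerator and denominator; the 2's cancel. Substituting t = u/d, A² and the length scale cancel in the ratio: P = ∫_{0}^{0.54} e^(-2·t) dt / ∫_{0}^{∞} e^(-2·t) dt.
Using ∫ e^(-2·t) dt = -e^(-2·t)/2, the numerator is 1/2 - e^(-27/25)/2 and the denominator is 1/2.
Evaluating gives P = 0.6604.

P ≈ 0.660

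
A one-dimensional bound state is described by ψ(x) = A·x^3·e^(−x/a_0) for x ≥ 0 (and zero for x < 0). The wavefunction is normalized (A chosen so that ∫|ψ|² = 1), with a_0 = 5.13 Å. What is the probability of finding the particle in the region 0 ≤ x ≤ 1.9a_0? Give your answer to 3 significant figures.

|ψ|² is the probability density, so P = ∫_{0}^{1.9a_0} |ψ|² dx.
The normalization integral ∫|ψ|²dx over the whole domain equals 45·a_0^7/8·A², and A² cancels in the ratio.
Let u = x/a_0; then A² and the length scale cancel, so P = ∫_{0}^{1.9} u^6·e^(-2·u) du ÷ ∫_{0}^{∞} u^6·e^(-2·u) du.
Using ∫ u^6·e^(-2·u) du = -(4·u^6 + 12·u^5 + 30·u^4 + 60·u^3 + 90·u^2 + 90·u + 45)·e^(-2·u)/8, the numerator is ≈ 0.51127 and the denominator is 45/8.
Evaluating gives P = 0.09089.

P ≈ 0.0909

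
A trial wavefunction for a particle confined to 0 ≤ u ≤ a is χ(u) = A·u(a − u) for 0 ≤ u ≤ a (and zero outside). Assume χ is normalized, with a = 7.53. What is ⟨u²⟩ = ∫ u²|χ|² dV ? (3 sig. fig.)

⟨u^2⟩ ≈ 16.2

By definition ⟨u²⟩ = ∫ u^2 |χ(u)|² du.
Expanding the polynomial and integrating term by term, the ratio of the moment integral to the normalization integral gives ⟨u²⟩ = 2·a^2/7.
With a = 7.53, ⟨u^2⟩ = 16.20.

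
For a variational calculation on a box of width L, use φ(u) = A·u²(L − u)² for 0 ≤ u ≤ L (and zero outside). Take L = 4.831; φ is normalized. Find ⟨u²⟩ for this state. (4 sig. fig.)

⟨u^2⟩ ≈ 6.365

The expectation value is the |φ|²-weighted average of u^2: ∫ u^2|φ|² du.
Evaluating both integrals, ⟨u²⟩ = 3·L^2/11.
Putting L = 4.831 gives 6.3651.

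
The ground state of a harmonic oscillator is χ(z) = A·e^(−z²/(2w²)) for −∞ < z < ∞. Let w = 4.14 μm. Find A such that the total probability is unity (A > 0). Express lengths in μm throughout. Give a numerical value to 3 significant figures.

A ≈ 0.369 μm^(-1/2)

Require ∫ |χ|² dz = 1 over the whole domain.
The integral (without the A² prefactor) comes out to √(π)·w.
Setting this equal to 1 gives A² = 1/(√(π)·w).
Plugging in w = 4.14 yields A = 0.3692.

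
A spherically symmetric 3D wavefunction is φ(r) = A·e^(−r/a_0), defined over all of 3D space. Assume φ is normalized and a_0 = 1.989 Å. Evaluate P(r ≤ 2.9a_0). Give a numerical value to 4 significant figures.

Integrate the radial probability density 4πr²|φ|² over r ≤ 2.9a_0.
The full normalization integral is A²·[π·a_0^3] = 1, fixing A².
Substituting u = r/a_0, A², 4π and the length scale all cancel in the ratio: P = ∫_{0}^{2.9} u^2·e^(-2·u) du / ∫_{0}^{∞} u^2·e^(-2·u) du.
Using ∫ u^2·e^(-2·u) du = -(2·u^2 + 2·u + 1)·e^(-2·u)/4, the numerator is 1/4 - 1181·e^(-29/5)/200 and the denominator is 1/4.
This evaluates to P = 0.92849.

P ≈ 0.9285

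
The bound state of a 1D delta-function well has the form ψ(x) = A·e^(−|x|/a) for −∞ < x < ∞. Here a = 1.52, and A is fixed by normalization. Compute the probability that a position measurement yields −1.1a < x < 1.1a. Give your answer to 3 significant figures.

P = ∫_{−1.1a}^{1.1a} |ψ(x)|² dx.
The normalization integral ∫|ψ|²dx over the whole domain equals a·A², and A² cancels in the ratio.
By symmetry take twice the x ≥ 0 contribution in numerator and denominator; the 2's cancel. Let u = x/a; then A² and the length scale cancel, so P = ∫_{0}^{1.1} e^(-2·u) du ÷ ∫_{0}^{∞} e^(-2·u) du.
With ∫ e^(-2·u) du = -e^(-2·u)/2 + C, the region integral is 1/2 - e^(-11/5)/2 and the full one is 1/2.
The result is P = 0.8892.

P ≈ 0.889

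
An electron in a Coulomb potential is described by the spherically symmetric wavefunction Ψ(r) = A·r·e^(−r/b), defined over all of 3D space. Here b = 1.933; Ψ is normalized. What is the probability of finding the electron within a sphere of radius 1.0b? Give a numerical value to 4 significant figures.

P = ∫ |Ψ|² 4πr² dr over r ≤ 1.0b.
Normalization gives A² = 1/(3·π·b^5).
Substituting u = r/b, A², 4π and the length scale all cancel in the ratio: P = ∫_{0}^{1.0} u^4·e^(-2·u) du / ∫_{0}^{∞} u^4·e^(-2·u) du.
With ∫ u^4·e^(-2·u) du = -(u^4/2 + u^3 + 3·u^2/2 + 3·u/2 + 3/4)·e^(-2·u) + C, the region integral is 3/4 - 21·e^(-2)/4 and the full one is 3/4.
This evaluates to P = 0.052653.

P ≈ 0.05265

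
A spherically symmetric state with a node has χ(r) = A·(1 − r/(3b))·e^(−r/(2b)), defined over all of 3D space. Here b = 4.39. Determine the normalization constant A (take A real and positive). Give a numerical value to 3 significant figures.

A ≈ 0.0376

Require ∫ |χ|² 4πr² dr = 1 over the whole domain.
(Spherical symmetry: dV = 4πr² dr.)
With χ = A·(1 − r/(3b))·e^(−r/(2b)), the integral evaluates to A²·[8·π·b^3/3].
So A² = (8·π·b^3/3)^(−1).
Plugging in b = 4.39 yields A = 0.03756.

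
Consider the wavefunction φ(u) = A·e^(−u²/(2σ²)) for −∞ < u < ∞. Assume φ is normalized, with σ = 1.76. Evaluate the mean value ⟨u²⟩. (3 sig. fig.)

⟨u^2⟩ ≈ 1.55

By definition ⟨u²⟩ = ∫ u^2 |φ(u)|² du.
Differentiating ∫e^(−αu²) du = √(π/α) under α to get the higher moments, the ratio of the moment integral to the normalization integral gives ⟨u²⟩ = σ^2/2.
Putting σ = 1.76 gives 1.549.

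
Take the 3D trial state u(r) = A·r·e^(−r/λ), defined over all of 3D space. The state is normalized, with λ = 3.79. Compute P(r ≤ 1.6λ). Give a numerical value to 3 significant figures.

P ≈ 0.219

Integrate the radial probability density 4πr²|u|² over r ≤ 1.6λ.
A² is fixed by ∫₀^∞ 4πr²|u|² dr = 1, i.e. A² = (3·π·λ^5)^(−1).
In terms of t = r/λ (A², 4π and the length scale all cancel between numerator and denominator), P = [∫_{0}^{1.6} t^4·e^(-2·t) dt] / [∫_{0}^{∞} t^4·e^(-2·t) dt].
With ∫ t^4·e^(-2·t) dt = -(t^4/2 + t^3 + 3·t^2/2 + 3·t/2 + 3/4)·e^(-2·t) + C, the region integral is ≈ 0.16454 and the full one is 3/4.
The region integral divided by the full integral gives P = 0.2194.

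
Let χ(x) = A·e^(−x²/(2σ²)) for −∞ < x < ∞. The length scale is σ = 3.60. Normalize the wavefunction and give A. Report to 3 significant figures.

A ≈ 0.396

The normalization condition is ∫|χ|² dx = 1 from −∞ to ∞.
With ∫_{−∞}^{∞} x^(2m) e^(−αx²) dx = (2m−1)!!·√π / (2^m α^(m+1/2)), with χ = A·e^(−x²/(2σ²)), the integral evaluates to A²·[√(π)·σ].
Hence A² = 1/[√(π)·σ].
Substituting σ = 3.60 gives A² = 0.1567, so A = 0.3959.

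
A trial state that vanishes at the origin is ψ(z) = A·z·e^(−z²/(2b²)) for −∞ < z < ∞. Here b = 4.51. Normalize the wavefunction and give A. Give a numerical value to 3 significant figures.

A ≈ 0.111

We need A² ∫|f|² dz = 1, taking the integral from −∞ to ∞.
Differentiating ∫e^(−αz²) dz = √(π/α) under α to get the higher moments, carrying out the integral gives A² · √(π)·b^3/2.
Setting this equal to 1 gives A² = 1/(√(π)·b^3/2).
With b = 4.51: A² = 0.01230 and A = 0.1109.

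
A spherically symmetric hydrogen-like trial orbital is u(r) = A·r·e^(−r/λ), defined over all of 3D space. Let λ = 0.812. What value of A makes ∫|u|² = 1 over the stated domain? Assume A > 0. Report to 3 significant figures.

A ≈ 0.548

We need A² ∫|f|² 4πr² dr = 1, taking the integral from 0 to ∞.
The angular integral contributes 4π, leaving ∫₀^∞ r²|u|² dr.
With ∫₀^∞ r^4 e^(−αr) dr = 4!/α^5, carrying out the integral gives A² · 3·π·λ^5.
Hence A² = 1/[3·π·λ^5].
Substituting λ = 0.812 gives A² = 0.3006, so A = 0.5482.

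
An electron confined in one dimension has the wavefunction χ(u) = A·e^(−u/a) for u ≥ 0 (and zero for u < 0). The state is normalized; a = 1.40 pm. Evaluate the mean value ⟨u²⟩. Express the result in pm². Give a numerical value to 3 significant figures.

The expectation value is the |χ|²-weighted average of u^2: ∫ u^2|χ|² du.
The ratio of the moment integral to the normalization integral gives ⟨u²⟩ = a^2/2.
Putting a = 1.40 gives 0.9800.

⟨u^2⟩ ≈ 0.980 pm^2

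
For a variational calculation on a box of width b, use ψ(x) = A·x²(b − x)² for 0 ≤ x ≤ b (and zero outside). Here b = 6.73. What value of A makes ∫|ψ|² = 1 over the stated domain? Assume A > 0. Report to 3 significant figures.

We need A² ∫|f|² dx = 1, taking the integral from 0 to b.
Expanding the polynomial and integrating term by term, carrying out the integral gives A² · b^9/630.
Substituting b = 6.73 gives A² = 0.00002224, so A = 0.004716.

A ≈ 0.00472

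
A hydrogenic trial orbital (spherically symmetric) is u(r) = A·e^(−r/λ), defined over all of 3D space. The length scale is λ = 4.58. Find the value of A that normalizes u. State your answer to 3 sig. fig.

A ≈ 0.0576

Require ∫ |u|² 4πr² dr = 1 over the whole domain.
The angular integral contributes 4π, leaving ∫₀^∞ r²|u|² dr.
Carrying out the integral gives A² · π·λ^3.
Setting this equal to 1 gives A² = 1/(π·λ^3).
Substituting λ = 4.58 gives A² = 0.003313, so A = 0.05756.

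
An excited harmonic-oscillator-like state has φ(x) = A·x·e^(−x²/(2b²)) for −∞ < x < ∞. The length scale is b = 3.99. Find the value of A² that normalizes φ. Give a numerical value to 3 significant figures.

A^2 ≈ 0.0178

We need A² ∫|f|² dx = 1, taking the integral from −∞ to ∞.
Carrying out the integral gives A² · √(π)·b^3/2.
Plugging in b = 3.99 yields A = 0.1333.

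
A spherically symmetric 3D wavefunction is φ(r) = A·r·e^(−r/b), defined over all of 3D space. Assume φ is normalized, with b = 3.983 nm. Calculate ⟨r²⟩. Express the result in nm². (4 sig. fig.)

⟨r^2⟩ ≈ 119.0 nm^2

⟨r²⟩ = ∫ r^2 |φ|² 4πr² dr over the full domain.
Since the A² factors cancel between numerator and denominator, ⟨r²⟩ = 15·b^2/2.
With b = 3.983, ⟨r^2⟩ = 118.98.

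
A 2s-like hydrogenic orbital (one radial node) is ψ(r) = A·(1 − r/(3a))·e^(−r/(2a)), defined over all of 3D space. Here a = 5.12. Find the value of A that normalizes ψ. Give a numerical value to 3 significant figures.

A ≈ 0.0298

The normalization condition is ∫|ψ|² 4πr² dr = 1 from 0 to ∞.
In 3D with spherical symmetry the volume element is 4πr² dr.
∫|ψ|² 4πr² dr = A²·(8·π·a^3/3).
Setting this equal to 1 gives A² = 1/(8·π·a^3/3).
Substituting a = 5.12 gives A² = 0.0008893, so A = 0.02982.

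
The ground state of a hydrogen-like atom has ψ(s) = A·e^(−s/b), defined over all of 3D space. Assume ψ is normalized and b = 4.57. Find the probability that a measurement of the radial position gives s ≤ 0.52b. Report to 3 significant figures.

P ≈ 0.0878

With dV = 4πs²ds, the probability is ∫|ψ|² dV over s ≤ 0.52b.
The full normalization integral is A²·[π·b^3] = 1, fixing A².
Let u = s/b; then A², 4π and the length scale all cancel, so P = ∫_{0}^{0.52} u^2·e^(-2·u) du ÷ ∫_{0}^{∞} u^2·e^(-2·u) du.
Using ∫ u^2·e^(-2·u) du = -(2·u^2 + 2·u + 1)·e^(-2·u)/4, the numerator is 1/4 - 1613·e^(-26/25)/2500 and the denominator is 1/4.
This evaluates to P = 0.08780.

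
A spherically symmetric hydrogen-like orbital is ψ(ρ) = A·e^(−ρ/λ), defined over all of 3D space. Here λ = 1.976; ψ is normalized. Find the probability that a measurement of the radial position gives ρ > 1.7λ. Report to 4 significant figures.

With dV = 4πρ²dρ, the probability is ∫|ψ|² dV over ρ > 1.7λ.
Normalization gives A² = 1/(π·λ^3).
Let u = ρ/λ; then A², 4π and the length scale all cancel, so P = ∫_{1.7}^{∞} u^2·e^(-2·u) du ÷ ∫_{0}^{∞} u^2·e^(-2·u) du.
An antiderivative of u^2·e^(-2·u) is -(2·u^2 + 2·u + 1)·e^(-2·u)/4; evaluating from 1.7 to ∞ gives 509·e^(-17/5)/200, while the full integral is 1/4.
The region integral divided by the full integral gives P = 0.33974.

P ≈ 0.3397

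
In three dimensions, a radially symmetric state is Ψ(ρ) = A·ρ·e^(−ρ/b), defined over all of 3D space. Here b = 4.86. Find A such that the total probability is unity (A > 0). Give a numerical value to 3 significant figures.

A ≈ 0.00626

Require ∫ |Ψ|² 4πρ² dρ = 1 over the whole domain.
In 3D with spherical symmetry the volume element is 4πρ² dρ.
Using ∫₀^∞ ρⁿ e^(−αρ) dρ = n!/αⁿ⁺¹, the integral (without the A² prefactor) comes out to 3·π·b^5.
So A² = (3·π·b^5)^(−1).
With b = 4.86: A² = 0.00003913 and A = 0.006256.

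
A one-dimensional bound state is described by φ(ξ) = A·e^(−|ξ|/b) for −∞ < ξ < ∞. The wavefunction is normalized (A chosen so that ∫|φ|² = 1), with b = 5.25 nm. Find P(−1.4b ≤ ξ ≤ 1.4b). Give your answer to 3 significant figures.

P = ∫_{−1.4b}^{1.4b} |φ(ξ)|² dξ.
With A² fixed by ∫|φ|² = 1, i.e. A² = (b)^(−1), substitute and integrate.
Both integrals are even about ξ = 0, so only the ξ ≥ 0 halves are needed (the factors of 2 cancel). In terms of u = ξ/b (A² and the length scale cancel between numerator and denominator), P = [∫_{0}^{1.4} e^(-2·u) du] / [∫_{0}^{∞} e^(-2·u) du].
With ∫ e^(-2·u) du = -e^(-2·u)/2 + C, the region integral is 1/2 - e^(-14/5)/2 and the full one is 1/2.
Taking the ratio, P = 0.9392.

P ≈ 0.939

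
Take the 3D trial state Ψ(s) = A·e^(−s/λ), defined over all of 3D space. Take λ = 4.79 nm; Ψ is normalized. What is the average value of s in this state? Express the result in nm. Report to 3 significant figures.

⟨s⟩ ≈ 7.19 nm

By definition ⟨s⟩ = ∫ s |Ψ(s)|² 4πs² ds.
Using ∫₀^∞ sⁿ e^(−αs) ds = n!/αⁿ⁺¹, the ratio of the moment integral to the normalization integral gives ⟨s⟩ = 3·λ/2.
Putting λ = 4.79 gives 7.185.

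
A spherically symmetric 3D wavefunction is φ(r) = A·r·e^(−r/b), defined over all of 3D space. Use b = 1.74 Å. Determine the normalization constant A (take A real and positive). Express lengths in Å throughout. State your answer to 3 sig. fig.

The normalization condition is ∫|φ|² 4πr² dr = 1 from 0 to ∞.
In 3D with spherical symmetry the volume element is 4πr² dr.
Using ∫₀^∞ rⁿ e^(−αr) dr = n!/αⁿ⁺¹, carrying out the integral gives A² · 3·π·b^5.
So A² = (3·π·b^5)^(−1).
With b = 1.74: A² = 0.006652 and A = 0.08156.

A ≈ 0.0816 Å^(-5/2)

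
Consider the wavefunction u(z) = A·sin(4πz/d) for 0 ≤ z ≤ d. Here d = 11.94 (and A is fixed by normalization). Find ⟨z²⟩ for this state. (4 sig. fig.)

By definition ⟨z²⟩ = ∫ z^2 |u(z)|² dz.
Since the A² factors cancel between numerator and denominator, ⟨z²⟩ = -d^2/(32·π^2) + d^2/3.
Putting d = 11.94 gives 47.070.

⟨z^2⟩ ≈ 47.07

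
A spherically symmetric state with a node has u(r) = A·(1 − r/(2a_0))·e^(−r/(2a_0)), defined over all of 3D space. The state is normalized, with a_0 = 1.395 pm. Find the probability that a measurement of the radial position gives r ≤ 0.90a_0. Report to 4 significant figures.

P = ∫ |u|² 4πr² dr over r ≤ 0.90a_0.
The full normalization integral is A²·[8·π·a_0^3] = 1, fixing A².
In terms of t = r/a_0 (A², 4π and the length scale all cancel between numerator and denominator), P = [∫_{0}^{0.90} t^2·(1 - t/2)^2·e^(-t) dt] / [∫_{0}^{∞} t^2·(1 - t/2)^2·e^(-t) dt].
An antiderivative of t^2·(1 - t/2)^2·e^(-t) is -(t^4/4 + t^2 + 2·t + 2)·e^(-t); evaluating from 0 to 0.90 gives ≈ 0.0590263, while the full integral is 2.
Taking the ratio yields P = 0.029513.

P ≈ 0.02951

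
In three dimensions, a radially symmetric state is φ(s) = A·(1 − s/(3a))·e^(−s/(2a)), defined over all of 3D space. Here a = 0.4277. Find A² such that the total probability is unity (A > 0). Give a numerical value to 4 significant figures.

The normalization condition is ∫|φ|² 4πs² ds = 1 from 0 to ∞.
Carrying out the integral gives A² · 8·π·a^3/3.
Hence A² = 1/[8·π·a^3/3].
With a = 0.4277: A² = 1.5257 and A = 1.2352.

A^2 ≈ 1.526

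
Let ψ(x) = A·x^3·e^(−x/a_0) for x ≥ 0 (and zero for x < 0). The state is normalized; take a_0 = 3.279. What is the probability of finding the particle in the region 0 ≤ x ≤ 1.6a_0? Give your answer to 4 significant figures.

|ψ|² is the probability density, so P = ∫_{0}^{1.6a_0} |ψ|² dx.
Since A² = 1/(45·a_0^7/8), this is the region integral divided by the full normalization integral.
In terms of u = x/a_0 (A² and the length scale cancel between numerator and denominator), P = [∫_{0}^{1.6} u^6·e^(-2·u) du] / [∫_{0}^{∞} u^6·e^(-2·u) du].
Using ∫ u^6·e^(-2·u) du = -(4·u^6 + 12·u^5 + 30·u^4 + 60·u^3 + 90·u^2 + 90·u + 45)·e^(-2·u)/8, the numerator is ≈ 0.250982 and the denominator is 45/8.
This works out to P = 0.044619.

P ≈ 0.04462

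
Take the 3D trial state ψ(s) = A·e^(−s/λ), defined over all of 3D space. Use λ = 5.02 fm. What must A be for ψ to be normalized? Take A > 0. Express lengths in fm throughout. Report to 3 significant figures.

We need A² ∫|f|² 4πs² ds = 1, taking the integral from 0 to ∞.
∫|ψ|² 4πs² ds = A²·(π·λ^3).
Hence A² = 1/[π·λ^3].
Substituting λ = 5.02 gives A² = 0.002516, so A = 0.05016.

A ≈ 0.0502 fm^(-3/2)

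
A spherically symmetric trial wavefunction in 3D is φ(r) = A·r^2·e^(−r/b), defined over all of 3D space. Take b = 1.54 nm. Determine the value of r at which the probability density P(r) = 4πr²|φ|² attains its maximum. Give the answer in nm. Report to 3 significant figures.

r ≈ 4.62 nm

The maximum of P(r) = 4πr²|φ|² occurs where its derivative vanishes.
Solving yields r = 3·b.
With b = 1.54, the most probable radial distance is 4.620 nm.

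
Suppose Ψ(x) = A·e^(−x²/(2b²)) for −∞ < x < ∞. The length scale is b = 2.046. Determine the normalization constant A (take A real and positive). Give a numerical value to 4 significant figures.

A ≈ 0.5251

We need A² ∫|f|² dx = 1, taking the integral from −∞ to ∞.
Differentiating ∫e^(−αx²) dx = √(π/α) under α to get the higher moments, the integral (without the A² prefactor) comes out to √(π)·b.
So A² = (√(π)·b)^(−1).
Plugging in b = 2.046 yields A = 0.52512.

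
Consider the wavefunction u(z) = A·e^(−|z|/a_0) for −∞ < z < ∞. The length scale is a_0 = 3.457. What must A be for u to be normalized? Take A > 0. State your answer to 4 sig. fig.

Normalization requires ∫|u|² dz = 1, integrated from −∞ to ∞.
Using ∫₀^∞ zⁿ e^(−αz) dz = n!/αⁿ⁺¹, with u = A·e^(−|z|/a_0), the integral evaluates to A²·[a_0].
With a_0 = 3.457: A² = 0.28927 and A = 0.53784.

A ≈ 0.5378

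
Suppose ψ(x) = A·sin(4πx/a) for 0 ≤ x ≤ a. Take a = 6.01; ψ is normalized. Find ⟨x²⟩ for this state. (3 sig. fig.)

⟨x^2⟩ ≈ 11.9

By definition ⟨x²⟩ = ∫ x^2 |ψ(x)|² dx.
With ∫₀^a sin²(nπx/a) dx = a/2, evaluating both integrals, ⟨x²⟩ = -a^2/(32·π^2) + a^2/3.
With a = 6.01, ⟨x^2⟩ = 11.93.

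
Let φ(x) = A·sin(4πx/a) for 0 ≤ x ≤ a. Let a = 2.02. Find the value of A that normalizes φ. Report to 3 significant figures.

A ≈ 0.995

We need A² ∫|f|² dx = 1, taking the integral from 0 to a.
Using sin²θ = (1 − cos 2θ)/2, the integral (without the A² prefactor) comes out to a/2.
So A² = (a/2)^(−1).
Substituting a = 2.02 gives A² = 0.9901, so A = 0.9950.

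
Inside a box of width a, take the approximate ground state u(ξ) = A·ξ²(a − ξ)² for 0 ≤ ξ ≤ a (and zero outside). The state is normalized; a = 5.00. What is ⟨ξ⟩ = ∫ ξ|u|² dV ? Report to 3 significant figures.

⟨ξ⟩ ≈ 2.50

The expectation value is the |u|²-weighted average of ξ: ∫ ξ|u|² dξ.
Expanding the polynomial and integrating term by term, since the A² factors cancel between numerator and denominator, ⟨ξ⟩ = a/2.
Putting a = 5.00 gives 2.500.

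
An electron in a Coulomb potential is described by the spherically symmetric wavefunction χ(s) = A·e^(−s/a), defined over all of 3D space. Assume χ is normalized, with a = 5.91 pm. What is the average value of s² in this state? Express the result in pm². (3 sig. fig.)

⟨s^2⟩ ≈ 105 pm^2

By definition ⟨s²⟩ = ∫ s^2 |χ(s)|² 4πs² ds.
Recall ∫₀^∞ s^m e^(−s/β) ds = m!·β^(m+1), since the A² factors cancel between numerator and denominator, ⟨s²⟩ = 3·a^2.
With a = 5.91, ⟨s^2⟩ = 104.8.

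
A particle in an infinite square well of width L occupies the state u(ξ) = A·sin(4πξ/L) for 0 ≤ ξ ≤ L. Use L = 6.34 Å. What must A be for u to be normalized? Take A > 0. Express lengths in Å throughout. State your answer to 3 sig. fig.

A ≈ 0.562 Å^(-1/2)

Normalization requires ∫|u|² dξ = 1, integrated from 0 to L.
Using sin²θ = (1 − cos 2θ)/2, carrying out the integral gives A² · L/2.
Plugging in L = 6.34 yields A = 0.5617.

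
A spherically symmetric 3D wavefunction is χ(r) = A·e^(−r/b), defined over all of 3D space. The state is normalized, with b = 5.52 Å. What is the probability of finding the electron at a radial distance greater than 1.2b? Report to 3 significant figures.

P ≈ 0.570

Integrate the radial probability density 4πr²|χ|² over r > 1.2b.
The full normalization integral is A²·[π·b^3] = 1, fixing A².
In terms of u = r/b (A², 4π and the length scale all cancel between numerator and denominator), P = [∫_{1.2}^{∞} u^2·e^(-2·u) du] / [∫_{0}^{∞} u^2·e^(-2·u) du].
An antiderivative of u^2·e^(-2·u) is -(2·u^2 + 2·u + 1)·e^(-2·u)/4; evaluating from 1.2 to ∞ gives 157·e^(-12/5)/100, while the full integral is 1/4.
This evaluates to P = 0.5697.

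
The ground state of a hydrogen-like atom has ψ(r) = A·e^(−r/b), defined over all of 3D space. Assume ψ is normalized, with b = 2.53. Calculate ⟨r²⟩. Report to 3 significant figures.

⟨r^2⟩ ≈ 19.2

By definition ⟨r²⟩ = ∫ r^2 |ψ(r)|² 4πr² dr.
Since the A² factors cancel between numerator and denominator, ⟨r²⟩ = 3·b^2.
Putting b = 2.53 gives 19.20.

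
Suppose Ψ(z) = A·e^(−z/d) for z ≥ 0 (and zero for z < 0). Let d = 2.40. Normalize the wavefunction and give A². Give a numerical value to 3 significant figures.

A^2 ≈ 0.833

Normalization requires ∫|Ψ|² dz = 1, integrated from 0 to ∞.
With ∫₀^∞ z^0 e^(−αz) dz = 0!/α^1, the integral (without the A² prefactor) comes out to d/2.
Setting this equal to 1 gives A² = 1/(d/2).
Substituting d = 2.40 gives A² = 0.8333, so A = 0.9129.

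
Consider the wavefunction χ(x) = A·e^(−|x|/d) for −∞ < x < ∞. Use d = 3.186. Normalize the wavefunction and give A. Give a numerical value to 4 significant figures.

A ≈ 0.5602

The normalization condition is ∫|χ|² dx = 1 from −∞ to ∞.
With χ = A·e^(−|x|/d), the integral evaluates to A²·[d].
Substituting d = 3.186 gives A² = 0.31387, so A = 0.56024.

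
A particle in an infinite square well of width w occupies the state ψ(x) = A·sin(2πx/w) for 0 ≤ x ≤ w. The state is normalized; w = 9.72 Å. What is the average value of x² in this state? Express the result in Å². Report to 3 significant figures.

The expectation value is the |ψ|²-weighted average of x^2: ∫ x^2|ψ|² dx.
With ∫₀^w sin²(nπx/w) dx = w/2, the ratio of the moment integral to the normalization integral gives ⟨x²⟩ = -w^2/(8·π^2) + w^2/3.
Putting w = 9.72 gives 30.30.

⟨x^2⟩ ≈ 30.3 Å^2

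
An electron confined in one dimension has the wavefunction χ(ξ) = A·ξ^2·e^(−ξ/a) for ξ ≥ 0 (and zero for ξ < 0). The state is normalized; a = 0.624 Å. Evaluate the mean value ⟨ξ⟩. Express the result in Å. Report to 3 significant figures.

The expectation value is the |χ|²-weighted average of ξ: ∫ ξ|χ|² dξ.
Since the A² factors cancel between numerator and denominator, ⟨ξ⟩ = 5·a/2.
With a = 0.624, ⟨ξ⟩ = 1.560.

⟨ξ⟩ ≈ 1.56 Å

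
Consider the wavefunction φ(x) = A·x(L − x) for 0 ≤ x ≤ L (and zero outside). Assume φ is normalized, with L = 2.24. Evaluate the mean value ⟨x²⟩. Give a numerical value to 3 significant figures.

The expectation value is the |φ|²-weighted average of x^2: ∫ x^2|φ|² dx.
Since the A² factors cancel between numerator and denominator, ⟨x²⟩ = 2·L^2/7.
Putting L = 2.24 gives 1.434.

⟨x^2⟩ ≈ 1.43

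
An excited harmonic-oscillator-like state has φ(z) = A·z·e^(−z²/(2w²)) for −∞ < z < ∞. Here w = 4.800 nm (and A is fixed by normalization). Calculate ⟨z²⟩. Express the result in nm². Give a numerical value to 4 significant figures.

The expectation value is the |φ|²-weighted average of z^2: ∫ z^2|φ|² dz.
Since the A² factors cancel between numerator and denominator, ⟨z²⟩ = 3·w^2/2.
Putting w = 4.800 gives 34.560.

⟨z^2⟩ ≈ 34.56 nm^2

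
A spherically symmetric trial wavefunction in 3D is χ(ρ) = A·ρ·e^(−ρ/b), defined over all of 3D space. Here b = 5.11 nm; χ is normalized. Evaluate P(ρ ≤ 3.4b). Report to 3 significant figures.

P ≈ 0.808

P = ∫ |χ|² 4πρ² dρ over ρ ≤ 3.4b.
The full normalization integral is A²·[3·π·b^5] = 1, fixing A².
Let u = ρ/b; then A², 4π and the length scale all cancel, so P = ∫_{0}^{3.4} u^4·e^(-2·u) du ÷ ∫_{0}^{∞} u^4·e^(-2·u) du.
An antiderivative of u^4·e^(-2·u) is -(u^4/2 + u^3 + 3·u^2/2 + 3·u/2 + 3/4)·e^(-2·u); evaluating from 0 to 3.4 gives ≈ 0.60598, while the full integral is 3/4.
Taking the ratio yields P = 0.8080.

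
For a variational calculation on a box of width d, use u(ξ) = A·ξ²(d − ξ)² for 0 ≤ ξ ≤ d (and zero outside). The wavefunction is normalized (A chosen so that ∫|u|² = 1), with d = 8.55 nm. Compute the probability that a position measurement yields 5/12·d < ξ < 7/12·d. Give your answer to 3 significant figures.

|u|² is the probability density, so P = ∫_{5/12·d}^{7/12·d} |u|² dξ.
With A² fixed by ∫|u|² = 1, i.e. A² = (d^9/630)^(−1), substitute and integrate.
In terms of t = ξ/d (A² and the length scale cancel between numerator and denominator), P = [∫_{5/12}^{7/12} t^4·(1 - t)^4 dt] / [∫_{0}^{1} t^4·(1 - t)^4 dt].
Using ∫ t^4·(1 - t)^4 dt = t^5·(70·t^4 - 315·t^3 + 540·t^2 - 420·t + 126)/630, the numerator is ≈ 0.00062752 and the denominator is 1/630.
This works out to P = 0.3953.

P ≈ 0.395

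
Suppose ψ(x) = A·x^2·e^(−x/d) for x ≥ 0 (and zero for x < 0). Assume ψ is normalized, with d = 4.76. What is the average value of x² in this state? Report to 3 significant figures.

⟨x^2⟩ ≈ 170

⟨x²⟩ = ∫ x^2 |ψ|² dx over the full domain.
Recall ∫₀^∞ x^m e^(−x/β) dx = m!·β^(m+1), the ratio of the moment integral to the normalization integral gives ⟨x²⟩ = 15·d^2/2.
With d = 4.76, ⟨x^2⟩ = 169.9.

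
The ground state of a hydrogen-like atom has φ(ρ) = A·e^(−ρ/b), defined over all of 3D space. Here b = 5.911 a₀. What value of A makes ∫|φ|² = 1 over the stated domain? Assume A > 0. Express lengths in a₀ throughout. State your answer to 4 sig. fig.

A ≈ 0.03926 a₀^(-3/2)

The normalization condition is ∫|φ|² 4πρ² dρ = 1 from 0 to ∞.
The angular integral contributes 4π, leaving ∫₀^∞ ρ²|φ|² dρ.
With φ = A·e^(−ρ/b), the integral evaluates to A²·[π·b^3].
Setting this equal to 1 gives A² = 1/(π·b^3).
With b = 5.911: A² = 0.0015412 and A = 0.039258.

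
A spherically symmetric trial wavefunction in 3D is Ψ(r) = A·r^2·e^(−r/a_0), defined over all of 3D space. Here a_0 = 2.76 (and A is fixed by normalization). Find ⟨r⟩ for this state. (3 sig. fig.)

By definition ⟨r⟩ = ∫ r |Ψ(r)|² 4πr² dr.
Evaluating both integrals, ⟨r⟩ = 7·a_0/2.
Putting a_0 = 2.76 gives 9.660.

⟨r⟩ ≈ 9.66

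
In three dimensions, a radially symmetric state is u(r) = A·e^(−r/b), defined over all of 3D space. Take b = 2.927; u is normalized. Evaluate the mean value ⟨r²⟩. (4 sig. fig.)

By definition ⟨r²⟩ = ∫ r^2 |u(r)|² 4πr² dr.
The ratio of the moment integral to the normalization integral gives ⟨r²⟩ = 3·b^2.
Putting b = 2.927 gives 25.702.

⟨r^2⟩ ≈ 25.70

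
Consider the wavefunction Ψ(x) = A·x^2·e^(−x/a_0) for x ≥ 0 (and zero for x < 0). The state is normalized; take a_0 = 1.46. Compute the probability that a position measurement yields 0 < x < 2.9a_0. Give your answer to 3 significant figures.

P ≈ 0.687

P = ∫_{0}^{2.9a_0} |Ψ(x)|² dx.
With A² fixed by ∫|Ψ|² = 1, i.e. A² = (3·a_0^5/4)^(−1), substitute and integrate.
In terms of u = x/a_0 (A² and the length scale cancel between numerator and denominator), P = [∫_{0}^{2.9} u^4·e^(-2·u) du] / [∫_{0}^{∞} u^4·e^(-2·u) du].
Using ∫ u^4·e^(-2·u) du = -(u^4/2 + u^3 + 3·u^2/2 + 3·u/2 + 3/4)·e^(-2·u), the numerator is ≈ 0.51546 and the denominator is 3/4.
The result is P = 0.6873.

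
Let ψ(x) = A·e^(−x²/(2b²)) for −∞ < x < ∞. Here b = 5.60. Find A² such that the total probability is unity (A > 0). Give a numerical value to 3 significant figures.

We need A² ∫|f|² dx = 1, taking the integral from −∞ to ∞.
With ψ = A·e^(−x²/(2b²)), the integral evaluates to A²·[√(π)·b].
So A² = (√(π)·b)^(−1).
Plugging in b = 5.60 yields A = 0.3174.

A^2 ≈ 0.101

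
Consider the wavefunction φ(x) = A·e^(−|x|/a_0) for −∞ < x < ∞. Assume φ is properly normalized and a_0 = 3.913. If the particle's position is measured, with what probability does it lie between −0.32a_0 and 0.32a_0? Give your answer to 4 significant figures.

P ≈ 0.4727

The probability is P = ∫ |φ|² dx over [−0.32a_0, 0.32a_0].
Since A² = 1/(a_0), this is the region integral divided by the full normalization integral.
Both integrals are even about x = 0, so only the x ≥ 0 halves are needed (the factors of 2 cancel). Substituting u = x/a_0, A² and the length scale cancel in the ratio: P = ∫_{0}^{0.32} e^(-2·u) du / ∫_{0}^{∞} e^(-2·u) du.
Using ∫ e^(-2·u) du = -e^(-2·u)/2, the numerator is 1/2 - e^(-16/25)/2 and the denominator is 1/2.
Evaluating gives P = 0.47271.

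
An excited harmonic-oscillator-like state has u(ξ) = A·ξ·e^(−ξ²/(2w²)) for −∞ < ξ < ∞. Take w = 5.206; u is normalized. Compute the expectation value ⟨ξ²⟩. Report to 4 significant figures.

⟨ξ^2⟩ ≈ 40.65

The expectation value is the |u|²-weighted average of ξ^2: ∫ ξ^2|u|² dξ.
Differentiating ∫e^(−αξ²) dξ = √(π/α) under α to get the higher moments, the ratio of the moment integral to the normalization integral gives ⟨ξ²⟩ = 3·w^2/2.
With w = 5.206, ⟨ξ^2⟩ = 40.654.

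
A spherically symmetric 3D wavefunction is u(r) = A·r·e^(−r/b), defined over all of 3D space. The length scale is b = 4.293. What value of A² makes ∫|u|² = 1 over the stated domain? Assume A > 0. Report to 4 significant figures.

The normalization condition is ∫|u|² 4πr² dr = 1 from 0 to ∞.
The angular integral contributes 4π, leaving ∫₀^∞ r²|u|² dr.
∫|u|² 4πr² dr = A²·(3·π·b^5).
Setting this equal to 1 gives A² = 1/(3·π·b^5).
Plugging in b = 4.293 yields A = 0.0085303.

A^2 ≈ 0.00007277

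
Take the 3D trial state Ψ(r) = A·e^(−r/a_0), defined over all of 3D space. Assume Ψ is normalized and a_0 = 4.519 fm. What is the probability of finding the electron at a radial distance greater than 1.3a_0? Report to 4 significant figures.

P = ∫ |Ψ|² 4πr² dr over r > 1.3a_0.
A² is fixed by ∫₀^∞ 4πr²|Ψ|² dr = 1, i.e. A² = (π·a_0^3)^(−1).
Let u = r/a_0; then A², 4π and the length scale all cancel, so P = ∫_{1.3}^{∞} u^2·e^(-2·u) du ÷ ∫_{0}^{∞} u^2·e^(-2·u) du.
Using ∫ u^2·e^(-2·u) du = -(2·u^2 + 2·u + 1)·e^(-2·u)/4, the numerator is 349·e^(-13/5)/200 and the denominator is 1/4.
Taking the ratio yields P = 0.51843.

P ≈ 0.5184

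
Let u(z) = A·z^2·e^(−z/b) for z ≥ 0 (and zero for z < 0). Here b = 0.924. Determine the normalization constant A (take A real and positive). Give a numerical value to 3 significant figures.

A ≈ 1.41

The normalization condition is ∫|u|² dz = 1 from 0 to ∞.
With ∫₀^∞ z^4 e^(−αz) dz = 4!/α^5, with u = A·z^2·e^(−z/b), the integral evaluates to A²·[3·b^5/4].
So A² = (3·b^5/4)^(−1).
Substituting b = 0.924 gives A² = 1.980, so A = 1.407.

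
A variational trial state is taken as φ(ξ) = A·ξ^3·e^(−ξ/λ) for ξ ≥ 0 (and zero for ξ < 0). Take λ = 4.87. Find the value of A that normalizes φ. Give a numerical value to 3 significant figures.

Require ∫ |φ|² dξ = 1 over the whole domain.
Recall ∫₀^∞ ξ^m e^(−ξ/β) dξ = m!·β^(m+1), the integral (without the A² prefactor) comes out to 45·λ^7/8.
Plugging in λ = 4.87 yields A = 0.001654.

A ≈ 0.00165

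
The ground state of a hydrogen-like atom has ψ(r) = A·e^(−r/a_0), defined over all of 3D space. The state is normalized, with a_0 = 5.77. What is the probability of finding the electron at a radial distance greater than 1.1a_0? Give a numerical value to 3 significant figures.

P ≈ 0.623

P = ∫ |ψ|² 4πr² dr over r > 1.1a_0.
A² is fixed by ∫₀^∞ 4πr²|ψ|² dr = 1, i.e. A² = (π·a_0^3)^(−1).
Substituting u = r/a_0, A², 4π and the length scale all cancel in the ratio: P = ∫_{1.1}^{∞} u^2·e^(-2·u) du / ∫_{0}^{∞} u^2·e^(-2·u) du.
With ∫ u^2·e^(-2·u) du = -(2·u^2 + 2·u + 1)·e^(-2·u)/4 + C, the region integral is 281·e^(-11/5)/200 and the full one is 1/4.
This evaluates to P = 0.6227.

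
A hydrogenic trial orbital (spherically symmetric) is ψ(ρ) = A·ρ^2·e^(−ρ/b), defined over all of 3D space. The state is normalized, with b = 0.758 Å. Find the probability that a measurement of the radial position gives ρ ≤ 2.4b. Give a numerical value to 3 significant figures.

P ≈ 0.209

Integrate the radial probability density 4πρ²|ψ|² over ρ ≤ 2.4b.
The full normalization integral is A²·[45·π·b^7/2] = 1, fixing A².
Substituting u = ρ/b, A², 4π and the length scale all cancel in the ratio: P = ∫_{0}^{2.4} u^6·e^(-2·u) du / ∫_{0}^{∞} u^6·e^(-2·u) du.
Using ∫ u^6·e^(-2·u) du = -(4·u^6 + 12·u^5 + 30·u^4 + 60·u^3 + 90·u^2 + 90·u + 45)·e^(-2·u)/8, the numerator is ≈ 1.1767 and the denominator is 45/8.
This evaluates to P = 0.2092.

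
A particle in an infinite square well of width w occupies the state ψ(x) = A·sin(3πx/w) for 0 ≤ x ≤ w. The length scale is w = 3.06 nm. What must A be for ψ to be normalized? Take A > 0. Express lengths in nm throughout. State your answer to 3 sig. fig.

We need A² ∫|f|² dx = 1, taking the integral from 0 to w.
Carrying out the integral gives A² · w/2.
Hence A² = 1/[w/2].
Plugging in w = 3.06 yields A = 0.8085.

A ≈ 0.808 nm^(-1/2)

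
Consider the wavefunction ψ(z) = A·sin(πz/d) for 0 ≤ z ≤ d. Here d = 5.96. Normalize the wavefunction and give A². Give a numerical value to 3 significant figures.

The normalization condition is ∫|ψ|² dz = 1 from 0 to d.
Using sin²θ = (1 − cos 2θ)/2, ∫|ψ|² dz = A²·(d/2).
So A² = (d/2)^(−1).
With d = 5.96: A² = 0.3356 and A = 0.5793.

A^2 ≈ 0.336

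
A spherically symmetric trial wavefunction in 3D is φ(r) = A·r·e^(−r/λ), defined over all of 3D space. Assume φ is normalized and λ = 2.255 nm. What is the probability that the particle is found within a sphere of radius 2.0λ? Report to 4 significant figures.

P ≈ 0.3712

With dV = 4πr²dr, the probability is ∫|φ|² dV over r ≤ 2.0λ.
A² is fixed by ∫₀^∞ 4πr²|φ|² dr = 1, i.e. A² = (3·π·λ^5)^(−1).
Let u = r/λ; then A², 4π and the length scale all cancel, so P = ∫_{0}^{2.0} u^4·e^(-2·u) du ÷ ∫_{0}^{∞} u^4·e^(-2·u) du.
With ∫ u^4·e^(-2·u) du = -(u^4/2 + u^3 + 3·u^2/2 + 3·u/2 + 3/4)·e^(-2·u) + C, the region integral is 3/4 - 103·e^(-4)/4 and the full one is 3/4.
Taking the ratio yields P = 0.37116.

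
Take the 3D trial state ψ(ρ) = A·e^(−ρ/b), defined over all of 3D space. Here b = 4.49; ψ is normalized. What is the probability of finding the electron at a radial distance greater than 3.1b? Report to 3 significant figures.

P ≈ 0.0536

P = ∫ |ψ|² 4πρ² dρ over ρ > 3.1b.
A² is fixed by ∫₀^∞ 4πρ²|ψ|² dρ = 1, i.e. A² = (π·b^3)^(−1).
In terms of u = ρ/b (A², 4π and the length scale all cancel between numerator and denominator), P = [∫_{3.1}^{∞} u^2·e^(-2·u) du] / [∫_{0}^{∞} u^2·e^(-2·u) du].
With ∫ u^2·e^(-2·u) du = -(2·u^2 + 2·u + 1)·e^(-2·u)/4 + C, the region integral is 1321·e^(-31/5)/200 and the full one is 1/4.
This evaluates to P = 0.05362.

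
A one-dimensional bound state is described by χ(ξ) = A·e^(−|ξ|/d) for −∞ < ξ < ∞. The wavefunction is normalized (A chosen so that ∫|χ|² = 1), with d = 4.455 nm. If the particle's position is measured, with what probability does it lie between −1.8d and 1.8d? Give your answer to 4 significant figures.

P ≈ 0.9727

|χ|² is the probability density, so P = ∫_{−1.8d}^{1.8d} |χ|² dξ.
With A² fixed by ∫|χ|² = 1, i.e. A² = (d)^(−1), substitute and integrate.
Both integrals are even about ξ = 0, so only the ξ ≥ 0 halves are needed (the factors of 2 cancel). Substituting u = ξ/d, A² and the length scale cancel in the ratio: P = ∫_{0}^{1.8} e^(-2·u) du / ∫_{0}^{∞} e^(-2·u) du.
Using ∫ e^(-2·u) du = -e^(-2·u)/2, the numerator is 1/2 - e^(-18/5)/2 and the denominator is 1/2.
The result is P = 0.97268.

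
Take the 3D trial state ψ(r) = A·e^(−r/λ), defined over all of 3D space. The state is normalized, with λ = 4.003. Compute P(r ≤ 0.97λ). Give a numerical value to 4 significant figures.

P ≈ 0.3071

P = ∫ |ψ|² 4πr² dr over r ≤ 0.97λ.
Normalization gives A² = 1/(π·λ^3).
Let u = r/λ; then A², 4π and the length scale all cancel, so P = ∫_{0}^{0.97} u^2·e^(-2·u) du ÷ ∫_{0}^{∞} u^2·e^(-2·u) du.
Using ∫ u^2·e^(-2·u) du = -(2·u^2 + 2·u + 1)·e^(-2·u)/4, the numerator is ≈ 0.0767721 and the denominator is 1/4.
This evaluates to P = 0.30709.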